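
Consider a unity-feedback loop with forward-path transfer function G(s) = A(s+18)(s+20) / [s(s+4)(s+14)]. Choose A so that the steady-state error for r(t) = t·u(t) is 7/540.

The open loop has one pole at the origin → type 1 system.
K_v = lim_{s→0} s·G(s) = A·18·20 / (4·14) = (45/7)·A.
e_ss = 1/K_v = 7/540 ⇒ K_v = 540/7 ⇒ A = (540/7)/(45/7) = 12.

12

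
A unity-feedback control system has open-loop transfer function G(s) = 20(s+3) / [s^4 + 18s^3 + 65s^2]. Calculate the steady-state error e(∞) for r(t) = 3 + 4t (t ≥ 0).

Lowest-order denominator term is 65s^2, so the open loop has 2 poles at the origin → type 2 system. Taking each input component in turn:
  • 3: tracked with zero error.
  • 4t: tracked with zero error.
Total e_ss = 0.

0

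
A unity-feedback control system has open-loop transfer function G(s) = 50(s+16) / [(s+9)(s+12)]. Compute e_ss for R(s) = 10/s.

270/227

System type = 0 (no poles at s=0).
K_p = lim_{s→0} G(s) = 50·16 / (9·12) = 200/27.
e_ss = 10/(1 + K_p) = 10/(227/27) = 270/227.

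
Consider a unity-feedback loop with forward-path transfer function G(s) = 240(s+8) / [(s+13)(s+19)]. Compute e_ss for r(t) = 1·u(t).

System type = 0 (no poles at s=0).
K_p = lim_{s→0} G(s) = 240·8 / (13·19) = 1920/247.
e_ss = 1/(1 + K_p) = 1/(2167/247) = 247/2167.

247/2167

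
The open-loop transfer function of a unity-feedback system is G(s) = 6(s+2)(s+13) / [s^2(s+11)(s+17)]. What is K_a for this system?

Two free integrators in G(s): this is a type 2 system.
K_a = lim_{s→0} s^2·G(s) = 6·2·13 / (11·17) = 156/187.

156/187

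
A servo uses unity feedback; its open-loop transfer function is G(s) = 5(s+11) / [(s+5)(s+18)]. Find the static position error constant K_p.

No free integrators in G(s): this is a type 0 system.
K_p = lim_{s→0} G(s) = 5·11 / (5·18) = 11/18.

11/18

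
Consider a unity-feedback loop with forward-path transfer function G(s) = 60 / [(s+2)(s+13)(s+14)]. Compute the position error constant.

15/91

System type = 0 (no poles at s=0).
K_p = lim_{s→0} G(s) = 60 / (2·13·14) = 15/91.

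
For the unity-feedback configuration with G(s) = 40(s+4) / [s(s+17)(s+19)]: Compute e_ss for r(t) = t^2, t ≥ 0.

infinity

System type = 1 (one pole at s=0).
For a type-1 system K_a = 0, so e_ss to a parabolic input is unbounded.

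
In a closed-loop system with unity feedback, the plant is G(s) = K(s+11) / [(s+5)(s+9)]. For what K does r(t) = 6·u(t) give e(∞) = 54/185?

80

No free integrators in G(s): this is a type 0 system.
K_p = lim_{s→0} G(s) = K·11 / (5·9) = (11/45)·K.
e_ss = 6/(1 + K_p) = 54/185 ⇒ 1 + (11/45)·K = 185/9 ⇒ K = 80.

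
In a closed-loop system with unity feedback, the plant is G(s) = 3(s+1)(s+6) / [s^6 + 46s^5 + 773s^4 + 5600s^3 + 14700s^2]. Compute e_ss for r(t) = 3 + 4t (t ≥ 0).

0

Lowest-order denominator term is 14700s^2, so the open loop has 2 poles at the origin → type 2 system. Treating each term separately:
  • 3: tracked with zero error.
  • 4t: tracked with zero error.
Total e_ss = 0.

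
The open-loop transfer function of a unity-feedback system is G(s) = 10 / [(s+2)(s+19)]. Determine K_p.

The open loop has no poles at the origin → type 0 system.
K_p = lim_{s→0} G(s) = 10 / (2·19) = 5/19.

5/19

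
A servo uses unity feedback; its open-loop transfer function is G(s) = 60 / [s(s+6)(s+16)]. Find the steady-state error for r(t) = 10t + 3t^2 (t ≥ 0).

infinity

System type = 1 (one pole at s=0). Treating each term separately:
  • 10t: e_ss = 10/K_v with K_v=0.625 → 16.
  • 3t^2: a type-1 system cannot track it, e_ss → ∞.
The unbounded component dominates.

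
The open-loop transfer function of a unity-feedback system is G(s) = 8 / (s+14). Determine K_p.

System type = 0 (no poles at s=0).
K_p = lim_{s→0} G(s) = 8 / (14) = 4/7.

4/7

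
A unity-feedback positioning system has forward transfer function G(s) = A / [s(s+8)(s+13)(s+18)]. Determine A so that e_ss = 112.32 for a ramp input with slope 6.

System type = 1 (one pole at s=0).
K_v = lim_{s→0} s·G(s) = A / (8·13·18) = (1/1872)·A.
e_ss = 6/K_v = 112.32 ⇒ K_v = 25/468 ⇒ A = (25/468)/(1/1872) = 100.

100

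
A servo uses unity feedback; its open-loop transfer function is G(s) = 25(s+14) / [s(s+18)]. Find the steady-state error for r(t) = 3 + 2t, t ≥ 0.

One free integrator in G(s): this is a type 1 system. Treating each term separately:
  • 3: tracked with zero error.
  • 2t: e_ss = 2/K_v with K_v=175/9 → 18/175.
Total e_ss = 18/175.

18/175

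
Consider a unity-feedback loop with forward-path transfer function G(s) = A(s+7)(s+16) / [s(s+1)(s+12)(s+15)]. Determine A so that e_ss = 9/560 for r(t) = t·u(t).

System type = 1 (one pole at s=0).
K_v = lim_{s→0} s·G(s) = A·7·16 / (1·12·15) = (28/45)·A.
e_ss = 1/K_v = 9/560 ⇒ K_v = 560/9 ⇒ A = (560/9)/(28/45) = 100.

100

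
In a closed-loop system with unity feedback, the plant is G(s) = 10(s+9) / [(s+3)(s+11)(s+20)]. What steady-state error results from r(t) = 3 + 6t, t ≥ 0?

System type = 0 (no poles at s=0). Taking each input component in turn:
  • 3: e_ss = 3/(1+K_p) with K_p=3/22 → 2.64.
  • 6t: a type-0 system cannot track it, e_ss → ∞.
The unbounded component dominates.

infinity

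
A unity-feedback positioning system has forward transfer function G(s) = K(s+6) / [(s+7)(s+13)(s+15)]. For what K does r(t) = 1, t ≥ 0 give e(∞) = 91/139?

120

No free integrators in G(s): this is a type 0 system.
K_p = lim_{s→0} G(s) = K·6 / (7·13·15) = (2/455)·K.
e_ss = 1/(1 + K_p) = 91/139 ⇒ 1 + (2/455)·K = 139/91 ⇒ K = 120.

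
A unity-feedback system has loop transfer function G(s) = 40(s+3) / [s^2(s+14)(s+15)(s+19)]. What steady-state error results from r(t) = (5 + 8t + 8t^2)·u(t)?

532

G(s) has two factors of s in the denominator, so the system is type 2. Treating each term separately:
  • 5: tracked with zero error.
  • 8t: tracked with zero error.
  • 8t^2: e_ss = 16/K_a with K_a=4/133 → 532.
Total e_ss = 532.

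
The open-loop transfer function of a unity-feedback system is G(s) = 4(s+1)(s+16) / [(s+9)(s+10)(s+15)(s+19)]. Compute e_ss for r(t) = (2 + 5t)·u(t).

infinity

No free integrators in G(s): this is a type 0 system. Treating each term separately:
  • 2: e_ss = 2/(1+K_p) with K_p=32/12825 → 25650/12857.
  • 5t: a type-0 system cannot track it, e_ss → ∞.
The unbounded component dominates.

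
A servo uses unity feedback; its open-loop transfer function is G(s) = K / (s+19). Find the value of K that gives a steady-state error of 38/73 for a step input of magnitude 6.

No free integrators in G(s): this is a type 0 system.
K_p = lim_{s→0} G(s) = K / (19) = (1/19)·K.
e_ss = 6/(1 + K_p) = 38/73 ⇒ 1 + (1/19)·K = 219/19 ⇒ K = 200.

200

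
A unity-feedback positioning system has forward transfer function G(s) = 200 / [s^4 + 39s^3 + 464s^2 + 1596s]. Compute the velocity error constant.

50/399

The denominator has no term below 1596s — 1 pole at s=0, type 1.
K_v = lim_{s→0} s·G(s) = 200 / 1596 = 50/399.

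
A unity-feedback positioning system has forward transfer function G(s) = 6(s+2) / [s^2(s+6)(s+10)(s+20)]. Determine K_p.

infinity

K_p = lim_{s→0} G(s); with 2 poles at the origin the limit diverges, so K_p = ∞.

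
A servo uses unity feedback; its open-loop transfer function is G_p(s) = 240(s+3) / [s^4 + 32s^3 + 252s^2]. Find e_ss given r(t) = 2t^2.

The denominator has no term below 252s^2 — 2 poles at s=0, type 2.
K_a = lim_{s→0} s^2·G_p(s) = 240·3 / 252 = 20/7.
r(t) = 2t^2 gives R(s) = 4/s^3.
e_ss = 4/K_a = 4/(20/7) = 1.4.

1.4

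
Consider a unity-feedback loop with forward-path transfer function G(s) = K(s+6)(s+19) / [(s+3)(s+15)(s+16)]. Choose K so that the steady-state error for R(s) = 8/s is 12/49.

System type = 0 (no poles at s=0).
K_p = lim_{s→0} G(s) = K·6·19 / (3·15·16) = (19/120)·K.
e_ss = 8/(1 + K_p) = 12/49 ⇒ 1 + (19/120)·K = 98/3 ⇒ K = 200.

200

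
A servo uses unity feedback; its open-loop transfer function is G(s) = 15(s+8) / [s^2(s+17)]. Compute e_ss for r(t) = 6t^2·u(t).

1.7

The open loop has two poles at the origin → type 2 system.
K_a = lim_{s→0} s^2·G(s) = 15·8 / (17) = 120/17.
r(t) = 6t^2 gives R(s) = 12/s^3.
e_ss = 12/K_a = 12/(120/17) = 1.7.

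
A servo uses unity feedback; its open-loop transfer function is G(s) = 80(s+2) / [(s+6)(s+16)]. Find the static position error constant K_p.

G(s) has no factors of s in the denominator, so the system is type 0.
K_p = lim_{s→0} G(s) = 80·2 / (6·16) = 5/3.

5/3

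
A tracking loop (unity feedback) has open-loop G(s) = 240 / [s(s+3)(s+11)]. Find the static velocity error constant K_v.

80/11

The open loop has one pole at the origin → type 1 system.
K_v = lim_{s→0} s·G(s) = 240 / (3·11) = 80/11.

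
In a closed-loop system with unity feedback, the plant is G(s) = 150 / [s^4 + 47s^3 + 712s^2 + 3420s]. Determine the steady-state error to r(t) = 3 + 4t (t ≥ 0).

91.2

Factoring s from the denominator leaves a polynomial with constant term 3420, so the system is type 1. By superposition:
  • 3: tracked with zero error.
  • 4t: e_ss = 4/K_v with K_v=5/114 → 91.2.
Total e_ss = 91.2.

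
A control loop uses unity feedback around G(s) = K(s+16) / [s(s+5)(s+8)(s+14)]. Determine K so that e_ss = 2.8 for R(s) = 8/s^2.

100

System type = 1 (one pole at s=0).
K_v = lim_{s→0} s·G(s) = K·16 / (5·8·14) = (1/35)·K.
e_ss = 8/K_v = 2.8 ⇒ K_v = 20/7 ⇒ K = (20/7)/(1/35) = 100.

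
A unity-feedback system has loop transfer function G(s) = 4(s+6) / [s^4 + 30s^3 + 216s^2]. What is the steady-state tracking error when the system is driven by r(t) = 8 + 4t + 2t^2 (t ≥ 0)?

Factoring s^2 from the denominator leaves a polynomial with constant term 216, so the system is type 2. Treating each term separately:
  • 8: tracked with zero error.
  • 4t: tracked with zero error.
  • 2t^2: e_ss = 4/K_a with K_a=1/9 → 36.
Total e_ss = 36.

36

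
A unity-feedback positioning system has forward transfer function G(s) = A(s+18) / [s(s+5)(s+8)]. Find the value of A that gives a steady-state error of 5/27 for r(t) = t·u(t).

One free integrator in G(s): this is a type 1 system.
K_v = lim_{s→0} s·G(s) = A·18 / (5·8) = 0.45·A.
e_ss = 1/K_v = 5/27 ⇒ K_v = 5.4 ⇒ A = 5.4/0.45 = 12.

12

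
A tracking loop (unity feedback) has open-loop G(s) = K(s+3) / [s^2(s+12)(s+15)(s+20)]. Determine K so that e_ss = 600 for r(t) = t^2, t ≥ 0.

4

The open loop has two poles at the origin → type 2 system.
K_a = lim_{s→0} s^2·G(s) = K·3 / (12·15·20) = (1/1200)·K.
e_ss = 2/K_a = 600 ⇒ K_a = 1/300 ⇒ K = (1/300)/(1/1200) = 4.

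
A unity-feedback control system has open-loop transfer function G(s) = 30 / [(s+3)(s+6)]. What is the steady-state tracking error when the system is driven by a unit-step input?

System type = 0 (no poles at s=0).
K_p = lim_{s→0} G(s) = 30 / (3·6) = 5/3.
e_ss = 1/(1 + K_p) = 1/(8/3) = 0.375.

0.375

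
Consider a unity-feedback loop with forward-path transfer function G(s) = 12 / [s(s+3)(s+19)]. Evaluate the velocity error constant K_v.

4/19

System type = 1 (one pole at s=0).
K_v = lim_{s→0} s·G(s) = 12 / (3·19) = 4/19.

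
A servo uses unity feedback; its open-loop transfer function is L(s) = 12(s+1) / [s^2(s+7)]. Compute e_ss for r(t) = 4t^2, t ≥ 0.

14/3

L(s) has two factors of s in the denominator, so the system is type 2.
K_a = lim_{s→0} s^2·L(s) = 12·1 / (7) = 12/7.
r(t) = 4t^2 gives R(s) = 8/s^3.
e_ss = 8/K_a = 8/(12/7) = 14/3.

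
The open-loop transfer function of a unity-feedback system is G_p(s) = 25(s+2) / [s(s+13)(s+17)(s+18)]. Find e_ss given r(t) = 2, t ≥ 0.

System type = 1 (one pole at s=0).
K_p = ∞ for a type-1 system; e_ss to a step is zero.

0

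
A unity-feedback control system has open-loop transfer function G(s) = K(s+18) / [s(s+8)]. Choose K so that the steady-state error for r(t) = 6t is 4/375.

G(s) has one factor of s in the denominator, so the system is type 1.
K_v = lim_{s→0} s·G(s) = K·18 / (8) = 2.25·K.
e_ss = 6/K_v = 4/375 ⇒ K_v = 562.5 ⇒ K = 562.5/2.25 = 250.

250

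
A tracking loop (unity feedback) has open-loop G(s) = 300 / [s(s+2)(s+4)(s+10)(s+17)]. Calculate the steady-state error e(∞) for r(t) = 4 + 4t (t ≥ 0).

272/15

System type = 1 (one pole at s=0). Treating each term separately:
  • 4: tracked with zero error.
  • 4t: e_ss = 4/K_v with K_v=15/68 → 272/15.
Total e_ss = 272/15.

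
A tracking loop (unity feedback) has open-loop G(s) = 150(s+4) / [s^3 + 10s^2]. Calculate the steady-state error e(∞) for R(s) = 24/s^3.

0.4

Factoring s^2 from the denominator leaves a polynomial with constant term 10, so the system is type 2.
K_a = lim_{s→0} s^2·G(s) = 150·4 / 10 = 60.
r(t) = 12t^2 gives R(s) = 24/s^3.
e_ss = 24/K_a = 24/60 = 0.4.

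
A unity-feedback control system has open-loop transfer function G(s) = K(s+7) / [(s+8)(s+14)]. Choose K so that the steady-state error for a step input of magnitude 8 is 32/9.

20

G(s) has no factors of s in the denominator, so the system is type 0.
K_p = lim_{s→0} G(s) = K·7 / (8·14) = 0.0625·K.
e_ss = 8/(1 + K_p) = 32/9 ⇒ 1 + 0.0625·K = 2.25 ⇒ K = 20.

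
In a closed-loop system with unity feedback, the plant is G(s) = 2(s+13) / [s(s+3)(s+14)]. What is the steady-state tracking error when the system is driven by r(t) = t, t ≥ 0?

21/13

G(s) has one factor of s in the denominator, so the system is type 1.
K_v = lim_{s→0} s·G(s) = 2·13 / (3·14) = 13/21.
e_ss = 1/K_v = 1/(13/21) = 21/13.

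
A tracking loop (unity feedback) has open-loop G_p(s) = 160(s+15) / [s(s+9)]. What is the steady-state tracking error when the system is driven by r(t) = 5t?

3/160

System type = 1 (one pole at s=0).
K_v = lim_{s→0} s·G_p(s) = 160·15 / (9) = 800/3.
e_ss = 5/K_v = 5/(800/3) = 3/160.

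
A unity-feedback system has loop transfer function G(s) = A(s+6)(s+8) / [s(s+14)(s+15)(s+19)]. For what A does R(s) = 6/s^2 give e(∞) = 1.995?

250

System type = 1 (one pole at s=0).
K_v = lim_{s→0} s·G(s) = A·6·8 / (14·15·19) = (8/665)·A.
e_ss = 6/K_v = 1.995 ⇒ K_v = 400/133 ⇒ A = (400/133)/(8/665) = 250.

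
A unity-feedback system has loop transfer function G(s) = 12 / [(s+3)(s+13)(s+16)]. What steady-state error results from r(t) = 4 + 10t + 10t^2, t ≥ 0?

System type = 0 (no poles at s=0). Treating each term separately:
  • 4: e_ss = 4/(1+K_p) with K_p=1/52 → 208/53.
  • 10t: a type-0 system cannot track it, e_ss → ∞.
  • 10t^2: a type-0 system cannot track it, e_ss → ∞.
The unbounded component dominates.

infinity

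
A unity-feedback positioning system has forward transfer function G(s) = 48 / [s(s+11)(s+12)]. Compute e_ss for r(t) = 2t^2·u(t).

One free integrator in G(s): this is a type 1 system.
K_a = lim_{s→0} s^2·G(s) = 0; the steady-state error to this parabolic input grows without bound.

infinity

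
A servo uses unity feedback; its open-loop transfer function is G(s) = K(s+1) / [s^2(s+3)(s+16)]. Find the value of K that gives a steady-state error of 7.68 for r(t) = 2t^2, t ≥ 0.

System type = 2 (two poles at s=0).
K_a = lim_{s→0} s^2·G(s) = K·1 / (3·16) = (1/48)·K.
e_ss = 4/K_a = 7.68 ⇒ K_a = 25/48 ⇒ K = (25/48)/(1/48) = 25.

25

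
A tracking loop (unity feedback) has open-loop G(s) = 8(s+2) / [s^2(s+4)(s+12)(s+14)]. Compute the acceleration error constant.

Two free integrators in G(s): this is a type 2 system.
K_a = lim_{s→0} s^2·G(s) = 8·2 / (4·12·14) = 1/42.

1/42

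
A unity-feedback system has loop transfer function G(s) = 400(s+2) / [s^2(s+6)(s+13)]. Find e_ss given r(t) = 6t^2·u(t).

The open loop has two poles at the origin → type 2 system.
K_a = lim_{s→0} s^2·G(s) = 400·2 / (6·13) = 400/39.
r(t) = 6t^2 gives R(s) = 12/s^3.
e_ss = 12/K_a = 12/(400/39) = 1.17.

1.17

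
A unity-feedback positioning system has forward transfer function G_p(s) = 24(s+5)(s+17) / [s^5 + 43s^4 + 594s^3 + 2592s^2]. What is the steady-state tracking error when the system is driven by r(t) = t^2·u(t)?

Lowest-order denominator term is 2592s^2, so the open loop has 2 poles at the origin → type 2 system.
K_a = lim_{s→0} s^2·G_p(s) = 24·5·17 / 2592 = 85/108.
r(t) = t^2 gives R(s) = 2/s^3.
e_ss = 2/K_a = 2/(85/108) = 216/85.

216/85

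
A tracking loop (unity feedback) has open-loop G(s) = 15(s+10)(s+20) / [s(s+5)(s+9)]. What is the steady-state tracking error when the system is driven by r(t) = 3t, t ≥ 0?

System type = 1 (one pole at s=0).
K_v = lim_{s→0} s·G(s) = 15·10·20 / (5·9) = 200/3.
e_ss = 3/K_v = 3/(200/3) = 0.045.

0.045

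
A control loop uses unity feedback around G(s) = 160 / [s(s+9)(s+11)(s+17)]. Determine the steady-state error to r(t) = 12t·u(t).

126.225

The open loop has one pole at the origin → type 1 system.
K_v = lim_{s→0} s·G(s) = 160 / (9·11·17) = 160/1683.
e_ss = 12/K_v = 12/(160/1683) = 126.225.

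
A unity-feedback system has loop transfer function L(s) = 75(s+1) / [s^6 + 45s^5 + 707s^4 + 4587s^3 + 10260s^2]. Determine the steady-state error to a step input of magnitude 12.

0

Factoring s^2 from the denominator leaves a polynomial with constant term 10260, so the system is type 2.
K_p = ∞ for a type-2 system; e_ss to a step is zero.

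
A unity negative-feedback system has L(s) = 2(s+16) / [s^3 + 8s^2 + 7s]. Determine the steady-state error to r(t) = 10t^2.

infinity

Lowest-order denominator term is 7s, so the open loop has 1 pole at the origin → type 1 system.
For a type-1 system K_a = 0, so e_ss to a parabolic input is unbounded.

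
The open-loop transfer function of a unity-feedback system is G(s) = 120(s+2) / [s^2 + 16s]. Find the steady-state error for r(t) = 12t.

0.8

Lowest-order denominator term is 16s, so the open loop has 1 pole at the origin → type 1 system.
K_v = lim_{s→0} s·G(s) = 120·2 / 16 = 15.
e_ss = 12/K_v = 12/15 = 0.8.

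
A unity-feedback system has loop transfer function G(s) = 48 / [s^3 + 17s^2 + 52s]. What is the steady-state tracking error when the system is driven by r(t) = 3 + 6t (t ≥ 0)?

6.5

Lowest-order denominator term is 52s, so the open loop has 1 pole at the origin → type 1 system. By superposition:
  • 3: tracked with zero error.
  • 6t: e_ss = 6/K_v with K_v=12/13 → 6.5.
Total e_ss = 6.5.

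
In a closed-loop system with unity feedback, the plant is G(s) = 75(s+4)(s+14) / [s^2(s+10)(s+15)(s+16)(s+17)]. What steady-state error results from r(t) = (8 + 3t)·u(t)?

Two free integrators in G(s): this is a type 2 system. Taking each input component in turn:
  • 8: tracked with zero error.
  • 3t: tracked with zero error.
Total e_ss = 0.

0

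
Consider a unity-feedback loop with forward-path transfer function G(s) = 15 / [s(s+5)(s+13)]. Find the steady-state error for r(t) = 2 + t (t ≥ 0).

G(s) has one factor of s in the denominator, so the system is type 1. By superposition:
  • 2: tracked with zero error.
  • t: e_ss = 1/K_v with K_v=3/13 → 13/3.
Total e_ss = 13/3.

13/3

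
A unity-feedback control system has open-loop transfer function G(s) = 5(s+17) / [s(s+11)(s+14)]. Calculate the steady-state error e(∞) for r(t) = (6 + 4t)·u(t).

G(s) has one factor of s in the denominator, so the system is type 1. Taking each input component in turn:
  • 6: tracked with zero error.
  • 4t: e_ss = 4/K_v with K_v=85/154 → 616/85.
Total e_ss = 616/85.

616/85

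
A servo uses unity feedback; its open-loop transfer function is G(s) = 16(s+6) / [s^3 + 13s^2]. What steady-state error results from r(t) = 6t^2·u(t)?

Lowest-order denominator term is 13s^2, so the open loop has 2 poles at the origin → type 2 system.
K_a = lim_{s→0} s^2·G(s) = 16·6 / 13 = 96/13.
r(t) = 6t^2 gives R(s) = 12/s^3.
e_ss = 12/K_a = 12/(96/13) = 1.625.

1.625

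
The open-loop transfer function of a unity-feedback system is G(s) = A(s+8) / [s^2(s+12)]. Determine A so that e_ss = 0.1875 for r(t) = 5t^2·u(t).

80

Two free integrators in G(s): this is a type 2 system.
K_a = lim_{s→0} s^2·G(s) = A·8 / (12) = (2/3)·A.
e_ss = 10/K_a = 0.1875 ⇒ K_a = 160/3 ⇒ A = (160/3)/(2/3) = 80.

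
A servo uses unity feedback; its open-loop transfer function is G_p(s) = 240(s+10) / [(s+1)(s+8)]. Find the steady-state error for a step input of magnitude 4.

4/301

G_p(s) has no factors of s in the denominator, so the system is type 0.
K_p = lim_{s→0} G_p(s) = 240·10 / (1·8) = 300.
e_ss = 4/(1 + K_p) = 4/301.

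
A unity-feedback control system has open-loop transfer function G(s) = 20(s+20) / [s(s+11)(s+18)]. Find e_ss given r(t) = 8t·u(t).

3.96

G(s) has one factor of s in the denominator, so the system is type 1.
K_v = lim_{s→0} s·G(s) = 20·20 / (11·18) = 200/99.
e_ss = 8/K_v = 8/(200/99) = 3.96.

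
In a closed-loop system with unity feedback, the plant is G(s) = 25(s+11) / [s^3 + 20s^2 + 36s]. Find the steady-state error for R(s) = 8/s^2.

The denominator has no term below 36s — 1 pole at s=0, type 1.
K_v = lim_{s→0} s·G(s) = 25·11 / 36 = 275/36.
e_ss = 8/K_v = 8/(275/36) = 288/275.

288/275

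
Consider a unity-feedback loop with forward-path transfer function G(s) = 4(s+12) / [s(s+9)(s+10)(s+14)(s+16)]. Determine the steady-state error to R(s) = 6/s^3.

infinity

The open loop has one pole at the origin → type 1 system.
For a type-1 system K_a = 0, so e_ss to a parabolic input is unbounded.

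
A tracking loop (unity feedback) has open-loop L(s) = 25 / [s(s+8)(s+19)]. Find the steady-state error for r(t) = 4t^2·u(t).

infinity

System type = 1 (one pole at s=0).
K_a = lim_{s→0} s^2·L(s) = 0; the steady-state error to this parabolic input grows without bound.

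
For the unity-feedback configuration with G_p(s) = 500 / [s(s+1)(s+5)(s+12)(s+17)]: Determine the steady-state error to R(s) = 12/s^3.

infinity

The open loop has one pole at the origin → type 1 system.
For a type-1 system K_a = 0, so e_ss to a parabolic input is unbounded.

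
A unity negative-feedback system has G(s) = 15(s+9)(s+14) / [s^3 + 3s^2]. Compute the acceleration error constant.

630

Factoring s^2 from the denominator leaves a polynomial with constant term 3, so the system is type 2.
K_a = lim_{s→0} s^2·G(s) = 15·9·14 / 3 = 630.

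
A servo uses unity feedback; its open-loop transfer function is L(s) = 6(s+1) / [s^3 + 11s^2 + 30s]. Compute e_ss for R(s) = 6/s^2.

Lowest-order denominator term is 30s, so the open loop has 1 pole at the origin → type 1 system.
K_v = lim_{s→0} s·L(s) = 6·1 / 30 = 0.2.
e_ss = 6/K_v = 6/0.2 = 30.

30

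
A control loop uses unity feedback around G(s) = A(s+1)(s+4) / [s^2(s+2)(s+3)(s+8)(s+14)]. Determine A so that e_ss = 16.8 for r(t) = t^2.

Two free integrators in G(s): this is a type 2 system.
K_a = lim_{s→0} s^2·G(s) = A·1·4 / (2·3·8·14) = (1/168)·A.
e_ss = 2/K_a = 16.8 ⇒ K_a = 5/42 ⇒ A = (5/42)/(1/168) = 20.

20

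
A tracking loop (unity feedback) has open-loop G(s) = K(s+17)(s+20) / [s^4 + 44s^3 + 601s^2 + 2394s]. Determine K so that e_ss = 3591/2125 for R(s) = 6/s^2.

The denominator has no term below 2394s — 1 pole at s=0, type 1.
K_v = lim_{s→0} s·G(s) = K·17·20 / 2394 = (170/1197)·K.
e_ss = 6/K_v = 3591/2125 ⇒ K_v = 4250/1197 ⇒ K = (4250/1197)/(170/1197) = 25.

25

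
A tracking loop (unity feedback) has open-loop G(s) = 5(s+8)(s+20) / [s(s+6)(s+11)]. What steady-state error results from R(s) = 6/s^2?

0.495

One free integrator in G(s): this is a type 1 system.
K_v = lim_{s→0} s·G(s) = 5·8·20 / (6·11) = 400/33.
e_ss = 6/K_v = 6/(400/33) = 0.495.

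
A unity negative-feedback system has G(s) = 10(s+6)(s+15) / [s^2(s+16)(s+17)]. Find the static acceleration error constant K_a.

Two free integrators in G(s): this is a type 2 system.
K_a = lim_{s→0} s^2·G(s) = 10·6·15 / (16·17) = 225/68.

225/68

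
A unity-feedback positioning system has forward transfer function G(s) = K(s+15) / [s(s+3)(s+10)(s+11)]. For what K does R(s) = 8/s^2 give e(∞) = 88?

G(s) has one factor of s in the denominator, so the system is type 1.
K_v = lim_{s→0} s·G(s) = K·15 / (3·10·11) = (1/22)·K.
e_ss = 8/K_v = 88 ⇒ K_v = 1/11 ⇒ K = (1/11)/(1/22) = 2.

2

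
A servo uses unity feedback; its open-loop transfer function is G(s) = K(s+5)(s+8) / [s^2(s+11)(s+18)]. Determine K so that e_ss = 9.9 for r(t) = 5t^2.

5

Two free integrators in G(s): this is a type 2 system.
K_a = lim_{s→0} s^2·G(s) = K·5·8 / (11·18) = (20/99)·K.
e_ss = 10/K_a = 9.9 ⇒ K_a = 100/99 ⇒ K = (100/99)/(20/99) = 5.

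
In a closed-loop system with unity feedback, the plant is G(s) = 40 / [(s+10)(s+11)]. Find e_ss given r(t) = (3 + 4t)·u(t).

No free integrators in G(s): this is a type 0 system. By superposition:
  • 3: e_ss = 3/(1+K_p) with K_p=4/11 → 2.2.
  • 4t: a type-0 system cannot track it, e_ss → ∞.
The unbounded component dominates.

infinity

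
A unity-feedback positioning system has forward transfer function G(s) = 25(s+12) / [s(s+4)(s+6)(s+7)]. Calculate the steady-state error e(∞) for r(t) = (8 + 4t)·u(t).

2.24

G(s) has one factor of s in the denominator, so the system is type 1. Treating each term separately:
  • 8: tracked with zero error.
  • 4t: e_ss = 4/K_v with K_v=25/14 → 2.24.
Total e_ss = 2.24.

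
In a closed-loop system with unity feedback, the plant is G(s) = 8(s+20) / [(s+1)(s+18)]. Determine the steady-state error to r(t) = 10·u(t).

G(s) has no factors of s in the denominator, so the system is type 0.
K_p = lim_{s→0} G(s) = 8·20 / (1·18) = 80/9.
e_ss = 10/(1 + K_p) = 10/(89/9) = 90/89.

90/89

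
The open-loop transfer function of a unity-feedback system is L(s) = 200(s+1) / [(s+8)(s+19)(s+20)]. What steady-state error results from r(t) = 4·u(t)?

304/81

The open loop has no poles at the origin → type 0 system.
K_p = lim_{s→0} L(s) = 200·1 / (8·19·20) = 5/76.
e_ss = 4/(1 + K_p) = 4/(81/76) = 304/81.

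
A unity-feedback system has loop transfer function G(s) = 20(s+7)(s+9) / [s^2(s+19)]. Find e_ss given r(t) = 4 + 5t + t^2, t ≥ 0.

G(s) has two factors of s in the denominator, so the system is type 2. Treating each term separately:
  • 4: tracked with zero error.
  • 5t: tracked with zero error.
  • t^2: e_ss = 2/K_a with K_a=1260/19 → 19/630.
Total e_ss = 19/630.

19/630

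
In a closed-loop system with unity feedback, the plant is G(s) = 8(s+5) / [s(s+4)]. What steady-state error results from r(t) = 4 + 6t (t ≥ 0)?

G(s) has one factor of s in the denominator, so the system is type 1. Treating each term separately:
  • 4: tracked with zero error.
  • 6t: e_ss = 6/K_v with K_v=10 → 0.6.
Total e_ss = 0.6.

0.6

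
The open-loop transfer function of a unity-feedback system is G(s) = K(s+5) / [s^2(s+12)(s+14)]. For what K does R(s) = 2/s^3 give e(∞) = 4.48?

G(s) has two factors of s in the denominator, so the system is type 2.
K_a = lim_{s→0} s^2·G(s) = K·5 / (12·14) = (5/168)·K.
e_ss = 2/K_a = 4.48 ⇒ K_a = 25/56 ⇒ K = (25/56)/(5/168) = 15.

15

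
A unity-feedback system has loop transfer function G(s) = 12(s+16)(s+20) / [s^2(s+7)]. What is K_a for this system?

The open loop has two poles at the origin → type 2 system.
K_a = lim_{s→0} s^2·G(s) = 12·16·20 / (7) = 3840/7.

3840/7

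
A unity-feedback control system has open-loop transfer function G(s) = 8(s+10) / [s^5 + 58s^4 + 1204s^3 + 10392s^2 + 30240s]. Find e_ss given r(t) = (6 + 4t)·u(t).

The denominator has no term below 30240s — 1 pole at s=0, type 1. Taking each input component in turn:
  • 6: tracked with zero error.
  • 4t: e_ss = 4/K_v with K_v=1/378 → 1512.
Total e_ss = 1512.

1512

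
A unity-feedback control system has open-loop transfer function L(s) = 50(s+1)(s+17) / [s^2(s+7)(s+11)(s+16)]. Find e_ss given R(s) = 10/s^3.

The open loop has two poles at the origin → type 2 system.
K_a = lim_{s→0} s^2·L(s) = 50·1·17 / (7·11·16) = 425/616.
r(t) = 5t^2 gives R(s) = 10/s^3.
e_ss = 10/K_a = 10/(425/616) = 1232/85.

1232/85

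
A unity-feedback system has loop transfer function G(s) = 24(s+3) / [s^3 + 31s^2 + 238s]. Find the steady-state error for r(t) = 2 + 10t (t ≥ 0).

595/18

The denominator has no term below 238s — 1 pole at s=0, type 1. Treating each term separately:
  • 2: tracked with zero error.
  • 10t: e_ss = 10/K_v with K_v=36/119 → 595/18.
Total e_ss = 595/18.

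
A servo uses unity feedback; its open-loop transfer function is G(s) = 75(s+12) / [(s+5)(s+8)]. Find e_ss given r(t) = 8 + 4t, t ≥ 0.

G(s) has no factors of s in the denominator, so the system is type 0. Taking each input component in turn:
  • 8: e_ss = 8/(1+K_p) with K_p=22.5 → 16/47.
  • 4t: a type-0 system cannot track it, e_ss → ∞.
The unbounded component dominates.

infinity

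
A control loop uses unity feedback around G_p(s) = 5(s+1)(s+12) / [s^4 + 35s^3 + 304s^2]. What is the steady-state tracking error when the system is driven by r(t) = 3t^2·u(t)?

30.4

Factoring s^2 from the denominator leaves a polynomial with constant term 304, so the system is type 2.
K_a = lim_{s→0} s^2·G_p(s) = 5·1·12 / 304 = 15/76.
r(t) = 3t^2 gives R(s) = 6/s^3.
e_ss = 6/K_a = 6/(15/76) = 30.4.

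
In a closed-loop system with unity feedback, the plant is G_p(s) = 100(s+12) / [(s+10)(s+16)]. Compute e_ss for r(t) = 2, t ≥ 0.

System type = 0 (no poles at s=0).
K_p = lim_{s→0} G_p(s) = 100·12 / (10·16) = 7.5.
e_ss = 2/(1 + K_p) = 2/8.5 = 4/17.

4/17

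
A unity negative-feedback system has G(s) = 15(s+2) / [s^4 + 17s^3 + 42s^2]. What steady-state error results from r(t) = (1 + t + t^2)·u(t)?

2.8

Factoring s^2 from the denominator leaves a polynomial with constant term 42, so the system is type 2. By superposition:
  • 1: tracked with zero error.
  • t: tracked with zero error.
  • t^2: e_ss = 2/K_a with K_a=5/7 → 2.8.
Total e_ss = 2.8.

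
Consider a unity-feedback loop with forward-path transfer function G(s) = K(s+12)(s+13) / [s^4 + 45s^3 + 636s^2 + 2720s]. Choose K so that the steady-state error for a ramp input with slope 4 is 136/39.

20

Lowest-order denominator term is 2720s, so the open loop has 1 pole at the origin → type 1 system.
K_v = lim_{s→0} s·G(s) = K·12·13 / 2720 = (39/680)·K.
e_ss = 4/K_v = 136/39 ⇒ K_v = 39/34 ⇒ K = (39/34)/(39/680) = 20.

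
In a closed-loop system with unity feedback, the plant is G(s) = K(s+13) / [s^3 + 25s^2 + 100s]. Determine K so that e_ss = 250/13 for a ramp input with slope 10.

4

Factoring s from the denominator leaves a polynomial with constant term 100, so the system is type 1.
K_v = lim_{s→0} s·G(s) = K·13 / 100 = 0.13·K.
e_ss = 10/K_v = 250/13 ⇒ K_v = 0.52 ⇒ K = 0.52/0.13 = 4.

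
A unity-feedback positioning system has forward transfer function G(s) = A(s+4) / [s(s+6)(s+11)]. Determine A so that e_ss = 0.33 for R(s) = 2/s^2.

System type = 1 (one pole at s=0).
K_v = lim_{s→0} s·G(s) = A·4 / (6·11) = (2/33)·A.
e_ss = 2/K_v = 0.33 ⇒ K_v = 200/33 ⇒ A = (200/33)/(2/33) = 100.

100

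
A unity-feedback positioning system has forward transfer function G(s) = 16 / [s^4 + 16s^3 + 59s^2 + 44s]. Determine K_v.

Factoring s from the denominator leaves a polynomial with constant term 44, so the system is type 1.
K_v = lim_{s→0} s·G(s) = 16 / 44 = 4/11.

4/11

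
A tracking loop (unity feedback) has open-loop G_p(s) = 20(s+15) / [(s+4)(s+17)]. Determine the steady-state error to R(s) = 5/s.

85/92

G_p(s) has no factors of s in the denominator, so the system is type 0.
K_p = lim_{s→0} G_p(s) = 20·15 / (4·17) = 75/17.
e_ss = 5/(1 + K_p) = 5/(92/17) = 85/92.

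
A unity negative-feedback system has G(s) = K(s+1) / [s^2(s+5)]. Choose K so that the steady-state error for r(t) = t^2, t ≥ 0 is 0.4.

25

The open loop has two poles at the origin → type 2 system.
K_a = lim_{s→0} s^2·G(s) = K·1 / (5) = 0.2·K.
e_ss = 2/K_a = 0.4 ⇒ K_a = 5 ⇒ K = 5/0.2 = 25.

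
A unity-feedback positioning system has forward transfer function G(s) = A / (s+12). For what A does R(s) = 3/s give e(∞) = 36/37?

System type = 0 (no poles at s=0).
K_p = lim_{s→0} G(s) = A / (12) = (1/12)·A.
e_ss = 3/(1 + K_p) = 36/37 ⇒ 1 + (1/12)·A = 37/12 ⇒ A = 25.

25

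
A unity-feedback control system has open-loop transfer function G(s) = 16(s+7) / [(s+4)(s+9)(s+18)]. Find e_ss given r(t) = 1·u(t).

81/95

G(s) has no factors of s in the denominator, so the system is type 0.
K_p = lim_{s→0} G(s) = 16·7 / (4·9·18) = 14/81.
e_ss = 1/(1 + K_p) = 1/(95/81) = 81/95.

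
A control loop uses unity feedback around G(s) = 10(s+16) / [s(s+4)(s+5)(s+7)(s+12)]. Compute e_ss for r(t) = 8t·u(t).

G(s) has one factor of s in the denominator, so the system is type 1.
K_v = lim_{s→0} s·G(s) = 10·16 / (4·5·7·12) = 2/21.
e_ss = 8/K_v = 8/(2/21) = 84.

84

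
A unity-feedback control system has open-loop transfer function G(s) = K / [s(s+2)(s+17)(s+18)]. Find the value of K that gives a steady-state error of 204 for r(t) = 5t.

System type = 1 (one pole at s=0).
K_v = lim_{s→0} s·G(s) = K / (2·17·18) = (1/612)·K.
e_ss = 5/K_v = 204 ⇒ K_v = 5/204 ⇒ K = (5/204)/(1/612) = 15.

15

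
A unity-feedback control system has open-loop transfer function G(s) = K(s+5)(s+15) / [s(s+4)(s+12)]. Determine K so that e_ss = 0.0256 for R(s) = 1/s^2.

The open loop has one pole at the origin → type 1 system.
K_v = lim_{s→0} s·G(s) = K·5·15 / (4·12) = 1.5625·K.
e_ss = 1/K_v = 0.0256 ⇒ K_v = 39.0625 ⇒ K = 39.0625/1.5625 = 25.

25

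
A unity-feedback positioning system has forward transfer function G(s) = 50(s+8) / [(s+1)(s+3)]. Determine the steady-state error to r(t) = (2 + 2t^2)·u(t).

The open loop has no poles at the origin → type 0 system. Treating each term separately:
  • 2: e_ss = 2/(1+K_p) with K_p=400/3 → 6/403.
  • 2t^2: a type-0 system cannot track it, e_ss → ∞.
The unbounded component dominates.

infinity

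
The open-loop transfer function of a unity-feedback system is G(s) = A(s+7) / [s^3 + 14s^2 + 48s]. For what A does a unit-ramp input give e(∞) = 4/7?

12

Lowest-order denominator term is 48s, so the open loop has 1 pole at the origin → type 1 system.
K_v = lim_{s→0} s·G(s) = A·7 / 48 = (7/48)·A.
e_ss = 1/K_v = 4/7 ⇒ K_v = 1.75 ⇒ A = 1.75/(7/48) = 12.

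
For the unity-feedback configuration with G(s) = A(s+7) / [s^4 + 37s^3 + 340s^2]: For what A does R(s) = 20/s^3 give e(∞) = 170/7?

40

The denominator has no term below 340s^2 — 2 poles at s=0, type 2.
K_a = lim_{s→0} s^2·G(s) = A·7 / 340 = (7/340)·A.
e_ss = 20/K_a = 170/7 ⇒ K_a = 14/17 ⇒ A = (14/17)/(7/340) = 40.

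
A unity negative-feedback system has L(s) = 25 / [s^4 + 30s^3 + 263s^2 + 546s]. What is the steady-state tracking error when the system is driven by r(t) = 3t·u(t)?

The denominator has no term below 546s — 1 pole at s=0, type 1.
K_v = lim_{s→0} s·L(s) = 25 / 546 = 25/546.
e_ss = 3/K_v = 3/(25/546) = 65.52.

65.52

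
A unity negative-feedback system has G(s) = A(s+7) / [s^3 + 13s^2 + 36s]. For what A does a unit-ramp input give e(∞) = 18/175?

50

Lowest-order denominator term is 36s, so the open loop has 1 pole at the origin → type 1 system.
K_v = lim_{s→0} s·G(s) = A·7 / 36 = (7/36)·A.
e_ss = 1/K_v = 18/175 ⇒ K_v = 175/18 ⇒ A = (175/18)/(7/36) = 50.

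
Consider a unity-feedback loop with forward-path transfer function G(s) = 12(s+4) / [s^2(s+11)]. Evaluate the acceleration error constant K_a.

48/11

The open loop has two poles at the origin → type 2 system.
K_a = lim_{s→0} s^2·G(s) = 12·4 / (11) = 48/11.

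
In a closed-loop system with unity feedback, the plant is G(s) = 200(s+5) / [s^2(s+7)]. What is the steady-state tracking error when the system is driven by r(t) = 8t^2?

Two free integrators in G(s): this is a type 2 system.
K_a = lim_{s→0} s^2·G(s) = 200·5 / (7) = 1000/7.
r(t) = 8t^2 gives R(s) = 16/s^3.
e_ss = 16/K_a = 16/(1000/7) = 0.112.

0.112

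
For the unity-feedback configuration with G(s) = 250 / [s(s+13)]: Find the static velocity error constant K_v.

250/13

System type = 1 (one pole at s=0).
K_v = lim_{s→0} s·G(s) = 250 / (13) = 250/13.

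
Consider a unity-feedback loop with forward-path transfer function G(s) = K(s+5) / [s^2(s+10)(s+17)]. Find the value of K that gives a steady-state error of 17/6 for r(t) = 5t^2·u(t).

The open loop has two poles at the origin → type 2 system.
K_a = lim_{s→0} s^2·G(s) = K·5 / (10·17) = (1/34)·K.
e_ss = 10/K_a = 17/6 ⇒ K_a = 60/17 ⇒ K = (60/17)/(1/34) = 120.

120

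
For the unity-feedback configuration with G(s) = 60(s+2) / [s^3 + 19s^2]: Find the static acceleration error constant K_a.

The denominator has no term below 19s^2 — 2 poles at s=0, type 2.
K_a = lim_{s→0} s^2·G(s) = 60·2 / 19 = 120/19.

120/19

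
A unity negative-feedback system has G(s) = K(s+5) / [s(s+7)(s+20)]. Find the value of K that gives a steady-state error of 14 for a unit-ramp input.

2

G(s) has one factor of s in the denominator, so the system is type 1.
K_v = lim_{s→0} s·G(s) = K·5 / (7·20) = (1/28)·K.
e_ss = 1/K_v = 14 ⇒ K_v = 1/14 ⇒ K = (1/14)/(1/28) = 2.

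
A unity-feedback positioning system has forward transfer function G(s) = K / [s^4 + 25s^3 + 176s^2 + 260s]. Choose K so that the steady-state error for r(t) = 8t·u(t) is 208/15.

150

The denominator has no term below 260s — 1 pole at s=0, type 1.
K_v = lim_{s→0} s·G(s) = K / 260 = (1/260)·K.
e_ss = 8/K_v = 208/15 ⇒ K_v = 15/26 ⇒ K = (15/26)/(1/260) = 150.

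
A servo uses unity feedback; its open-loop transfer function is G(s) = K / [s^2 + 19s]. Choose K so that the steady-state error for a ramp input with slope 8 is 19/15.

120

Lowest-order denominator term is 19s, so the open loop has 1 pole at the origin → type 1 system.
K_v = lim_{s→0} s·G(s) = K / 19 = (1/19)·K.
e_ss = 8/K_v = 19/15 ⇒ K_v = 120/19 ⇒ K = (120/19)/(1/19) = 120.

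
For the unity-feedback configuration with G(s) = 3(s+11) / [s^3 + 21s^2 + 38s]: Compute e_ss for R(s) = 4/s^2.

Factoring s from the denominator leaves a polynomial with constant term 38, so the system is type 1.
K_v = lim_{s→0} s·G(s) = 3·11 / 38 = 33/38.
e_ss = 4/K_v = 4/(33/38) = 152/33.

152/33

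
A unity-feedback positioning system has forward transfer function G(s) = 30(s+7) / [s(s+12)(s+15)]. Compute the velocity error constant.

One free integrator in G(s): this is a type 1 system.
K_v = lim_{s→0} s·G(s) = 30·7 / (12·15) = 7/6.

7/6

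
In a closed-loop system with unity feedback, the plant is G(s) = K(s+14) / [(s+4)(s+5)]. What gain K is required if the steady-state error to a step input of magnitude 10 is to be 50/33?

G(s) has no factors of s in the denominator, so the system is type 0.
K_p = lim_{s→0} G(s) = K·14 / (4·5) = 0.7·K.
e_ss = 10/(1 + K_p) = 50/33 ⇒ 1 + 0.7·K = 6.6 ⇒ K = 8.

8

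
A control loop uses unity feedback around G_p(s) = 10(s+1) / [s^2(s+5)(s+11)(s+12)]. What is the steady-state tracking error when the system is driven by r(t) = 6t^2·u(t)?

792

System type = 2 (two poles at s=0).
K_a = lim_{s→0} s^2·G_p(s) = 10·1 / (5·11·12) = 1/66.
r(t) = 6t^2 gives R(s) = 12/s^3.
e_ss = 12/K_a = 12/(1/66) = 792.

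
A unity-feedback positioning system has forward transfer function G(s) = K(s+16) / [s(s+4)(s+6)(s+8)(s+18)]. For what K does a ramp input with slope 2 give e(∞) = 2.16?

200

One free integrator in G(s): this is a type 1 system.
K_v = lim_{s→0} s·G(s) = K·16 / (4·6·8·18) = (1/216)·K.
e_ss = 2/K_v = 2.16 ⇒ K_v = 25/27 ⇒ K = (25/27)/(1/216) = 200.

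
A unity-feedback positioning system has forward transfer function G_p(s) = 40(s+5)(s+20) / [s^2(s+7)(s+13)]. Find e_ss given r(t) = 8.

G_p(s) has two factors of s in the denominator, so the system is type 2.
K_p = ∞ for a type-2 system; e_ss to a step is zero.

0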